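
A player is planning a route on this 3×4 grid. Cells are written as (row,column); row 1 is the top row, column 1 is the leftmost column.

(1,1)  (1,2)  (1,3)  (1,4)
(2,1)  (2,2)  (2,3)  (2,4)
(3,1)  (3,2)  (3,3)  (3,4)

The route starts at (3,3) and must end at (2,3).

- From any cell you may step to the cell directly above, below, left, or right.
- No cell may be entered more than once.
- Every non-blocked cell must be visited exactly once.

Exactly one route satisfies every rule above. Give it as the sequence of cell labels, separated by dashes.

Need to visit all 12 open cells exactly once, starting at (3,3) and ending at (2,3).
Route from (3,3): right 1 to (3,4), up 2 to (1,4), left 3 to (1,1), down 2 to (3,1), right 1 to (3,2), up 1 to (2,2), right 1 to (2,3) — 11 moves in all.
Check: all 12 open cells covered.

(3,3) - (3,4) - (2,4) - (1,4) - (1,3) - (1,2) - (1,1) - (2,1) - (3,1) - (3,2) - (2,2) - (2,3)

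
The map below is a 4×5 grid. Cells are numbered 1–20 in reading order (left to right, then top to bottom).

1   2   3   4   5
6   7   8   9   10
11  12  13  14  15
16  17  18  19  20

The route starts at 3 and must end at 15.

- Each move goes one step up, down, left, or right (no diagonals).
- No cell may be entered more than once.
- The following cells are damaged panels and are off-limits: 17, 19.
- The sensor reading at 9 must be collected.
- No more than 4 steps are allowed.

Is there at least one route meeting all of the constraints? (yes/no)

yes

One route that works: 3 → 8 → 9 → 14 → 15.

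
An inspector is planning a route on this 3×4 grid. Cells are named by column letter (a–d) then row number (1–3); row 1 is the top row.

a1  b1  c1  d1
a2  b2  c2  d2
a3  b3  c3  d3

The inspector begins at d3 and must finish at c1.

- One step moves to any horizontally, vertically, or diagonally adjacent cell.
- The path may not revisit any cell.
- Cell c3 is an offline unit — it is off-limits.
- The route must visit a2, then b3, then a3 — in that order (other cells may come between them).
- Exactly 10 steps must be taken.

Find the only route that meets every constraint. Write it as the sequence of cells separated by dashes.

The waypoints must appear in the order a2, b3, a3, with no cell reused.
Route from d3: up 2 to d1, down-left 1 to c2, up-left 1 to b1, left 1 to a1, down 1 to a2, down-right 1 to b3, left 1 to a3, up-right 2 to c1 — 10 moves in all.
Check: order respected (a2 at step 6, b3 at step 7, a3 at step 8); 10 moves as required.

d3 - d2 - d1 - c2 - b1 - a1 - a2 - b3 - a3 - b2 - c1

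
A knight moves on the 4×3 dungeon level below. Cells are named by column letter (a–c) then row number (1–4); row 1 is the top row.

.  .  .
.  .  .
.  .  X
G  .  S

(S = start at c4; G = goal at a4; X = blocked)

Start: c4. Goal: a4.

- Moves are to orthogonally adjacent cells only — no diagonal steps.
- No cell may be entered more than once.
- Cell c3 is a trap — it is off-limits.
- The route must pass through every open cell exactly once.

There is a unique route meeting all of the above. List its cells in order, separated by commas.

Need to visit all 11 open cells exactly once, starting at c4 and ending at a4.
Route from c4: left 1 to b4, up 2 to b2, right 1 to c2, up 1 to c1, left 2 to a1, down 3 to a4 — 10 moves in all.
Check: all 11 open cells covered.

c4, b4, b3, b2, c2, c1, b1, a1, a2, a3, a4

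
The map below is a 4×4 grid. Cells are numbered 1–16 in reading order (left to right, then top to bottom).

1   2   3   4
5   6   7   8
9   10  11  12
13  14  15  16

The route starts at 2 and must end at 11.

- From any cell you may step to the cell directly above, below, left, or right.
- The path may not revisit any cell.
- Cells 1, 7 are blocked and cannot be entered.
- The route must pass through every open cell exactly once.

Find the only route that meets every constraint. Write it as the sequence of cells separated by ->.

2 -> 3 -> 4 -> 8 -> 12 -> 16 -> 15 -> 14 -> 13 -> 9 -> 5 -> 6 -> 10 -> 11

Need to visit all 14 open cells exactly once, starting at 2 and ending at 11.
Cell 3 has only two open neighbours (2 and 4), so the path must pass straight through it: one of those is the cell it's entered from and the other is where it exits.
Route from 2: right 2 to 4, down 3 to 16, left 3 to 13, up 2 to 5, right 1 to 6, down 1 to 10, right 1 to 11 — 13 moves in all.
Check: all 14 open cells covered.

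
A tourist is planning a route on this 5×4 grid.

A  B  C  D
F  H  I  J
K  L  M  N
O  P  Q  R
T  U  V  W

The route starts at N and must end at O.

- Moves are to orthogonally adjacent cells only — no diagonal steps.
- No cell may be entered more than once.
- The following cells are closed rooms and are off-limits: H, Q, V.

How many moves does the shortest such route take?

The Manhattan distance from N to O is |3−4| + |4−1| = 4, so at least 4 moves are needed.
A route of 4 moves achieves this: N → M → L → P → O.
Since 4 matches the lower bound, it is optimal.

4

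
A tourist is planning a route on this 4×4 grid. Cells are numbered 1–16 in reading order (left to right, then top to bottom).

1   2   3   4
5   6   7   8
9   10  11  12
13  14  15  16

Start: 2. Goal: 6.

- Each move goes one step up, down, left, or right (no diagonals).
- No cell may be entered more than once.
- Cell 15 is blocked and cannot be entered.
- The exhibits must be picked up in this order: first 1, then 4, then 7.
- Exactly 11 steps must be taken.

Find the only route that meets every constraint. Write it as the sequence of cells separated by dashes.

2 - 1 - 5 - 9 - 10 - 11 - 12 - 8 - 4 - 3 - 7 - 6

The waypoints must appear in the order 1, 4, 7, with no cell reused.
Route from 2: left 1 to 1, down 2 to 9, right 3 to 12, up 2 to 4, left 1 to 3, down 1 to 7, left 1 to 6 — 11 moves in all.
Check: order respected (1 at step 1, 4 at step 8, 7 at step 10); 11 moves as required.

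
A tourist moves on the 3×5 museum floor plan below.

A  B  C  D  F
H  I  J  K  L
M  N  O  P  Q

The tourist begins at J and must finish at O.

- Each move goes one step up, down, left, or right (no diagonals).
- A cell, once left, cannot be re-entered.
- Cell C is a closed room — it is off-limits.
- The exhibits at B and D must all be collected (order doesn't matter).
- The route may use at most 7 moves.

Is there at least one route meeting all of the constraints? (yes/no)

no

Even ignoring the no-revisit rule, getting from J to O, taking the cheapest ordering J → B → D → O needs at least 2 + 4 + 3 = 9 moves (fewest moves per leg, detouring around blocked cells), which exceeds the 7-move limit.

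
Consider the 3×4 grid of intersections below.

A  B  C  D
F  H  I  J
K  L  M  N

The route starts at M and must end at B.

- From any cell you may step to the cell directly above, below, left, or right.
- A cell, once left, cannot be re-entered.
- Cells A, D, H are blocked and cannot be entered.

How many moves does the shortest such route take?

3

The Manhattan distance from M to B is |3−1| + |3−2| = 3, so at least 3 moves are needed.
A route of 3 moves achieves this: M → I → C → B.
Since 3 matches the lower bound, it is optimal.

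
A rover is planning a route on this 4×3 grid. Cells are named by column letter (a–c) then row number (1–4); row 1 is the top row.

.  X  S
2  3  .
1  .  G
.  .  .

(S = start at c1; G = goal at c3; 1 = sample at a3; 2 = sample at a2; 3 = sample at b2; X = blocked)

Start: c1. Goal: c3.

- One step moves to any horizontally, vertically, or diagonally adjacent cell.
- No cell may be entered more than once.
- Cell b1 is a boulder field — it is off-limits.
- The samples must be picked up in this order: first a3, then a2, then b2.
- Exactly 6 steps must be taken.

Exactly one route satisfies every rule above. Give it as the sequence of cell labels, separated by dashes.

c1 - c2 - b3 - a3 - a2 - b2 - c3

The waypoints must appear in the order a3, a2, b2, with no cell reused.
Route from c1: down to c2, down-left to b3, left to a3, up to a2, right to b2, down-right to c3 — 6 moves in all.
Check: order respected (1 at step 3, 2 at step 4, 3 at step 5); 6 moves as required.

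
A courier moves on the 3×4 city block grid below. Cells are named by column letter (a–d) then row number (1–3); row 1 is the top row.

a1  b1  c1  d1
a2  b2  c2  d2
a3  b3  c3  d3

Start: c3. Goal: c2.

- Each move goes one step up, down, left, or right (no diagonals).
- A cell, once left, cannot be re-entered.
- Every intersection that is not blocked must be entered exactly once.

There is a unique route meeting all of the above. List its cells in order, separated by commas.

Need to visit all 12 open cells exactly once, starting at c3 and ending at c2.
Route from c3: right to d3, 2× up (reaching d1), 3× left (reaching a1), 2× down (reaching a3), right to b3, up to b2, right to c2 — 11 moves in all.
Check: all 12 open cells covered.

c3, d3, d2, d1, c1, b1, a1, a2, a3, b3, b2, c2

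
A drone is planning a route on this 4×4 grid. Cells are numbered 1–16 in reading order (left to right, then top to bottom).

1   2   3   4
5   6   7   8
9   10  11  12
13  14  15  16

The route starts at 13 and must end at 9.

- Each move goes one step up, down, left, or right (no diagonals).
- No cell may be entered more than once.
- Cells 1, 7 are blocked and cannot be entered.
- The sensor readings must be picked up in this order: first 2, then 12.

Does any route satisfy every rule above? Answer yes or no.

no

Ignoring the required order, 6 revisit-free routes from 13 to 9 pass through all of 2 and 12; the waypoint orders that occur are 12 → 2 (6) — never 2 → 12.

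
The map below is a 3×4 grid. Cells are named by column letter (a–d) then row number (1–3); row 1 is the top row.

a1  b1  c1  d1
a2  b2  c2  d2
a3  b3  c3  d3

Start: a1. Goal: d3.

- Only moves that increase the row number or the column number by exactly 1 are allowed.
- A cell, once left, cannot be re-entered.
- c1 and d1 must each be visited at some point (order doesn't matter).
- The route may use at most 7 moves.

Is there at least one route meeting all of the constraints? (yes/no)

yes

One route that works: a1 → b1 → c1 → d1 → d2 → d3.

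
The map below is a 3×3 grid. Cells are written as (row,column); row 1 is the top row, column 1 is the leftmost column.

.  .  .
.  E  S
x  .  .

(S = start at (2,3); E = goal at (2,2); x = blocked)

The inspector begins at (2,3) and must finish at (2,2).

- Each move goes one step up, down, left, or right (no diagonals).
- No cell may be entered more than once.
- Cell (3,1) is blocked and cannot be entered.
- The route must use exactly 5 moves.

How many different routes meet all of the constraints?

Need simple routes of exactly 5 moves from (2,3) to (2,2) (Manhattan distance 1, so 2 moves are spent on a detour and 2 undoing it).
Enumerating: (2,3) (1,3) (1,2) (1,1) (2,1) (2,2).
That gives 1 route.

1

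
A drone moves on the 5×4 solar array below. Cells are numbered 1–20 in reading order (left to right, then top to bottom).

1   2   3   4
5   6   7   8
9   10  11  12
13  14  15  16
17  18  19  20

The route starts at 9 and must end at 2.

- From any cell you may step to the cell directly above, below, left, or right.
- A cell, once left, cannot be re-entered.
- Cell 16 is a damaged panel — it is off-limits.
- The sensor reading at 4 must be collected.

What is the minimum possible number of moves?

Any route passes through 4 somewhere between 9 and 2. Summing Manhattan distances along the two legs (9 → 4 → 2) gives a lower bound of 5 + 2 = 7 moves.
A route of 7 moves achieves this: 9 → 5 → 6 → 7 → 8 → 4 → 3 → 2.
Since 7 matches the lower bound, it is optimal.

7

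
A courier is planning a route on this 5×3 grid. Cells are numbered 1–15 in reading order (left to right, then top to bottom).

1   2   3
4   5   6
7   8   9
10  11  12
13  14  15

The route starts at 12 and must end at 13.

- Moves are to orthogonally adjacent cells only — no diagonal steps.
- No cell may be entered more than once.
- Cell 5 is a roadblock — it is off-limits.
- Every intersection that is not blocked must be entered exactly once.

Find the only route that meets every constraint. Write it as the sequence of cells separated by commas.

12, 15, 14, 11, 8, 9, 6, 3, 2, 1, 4, 7, 10, 13

Need to visit all 14 open cells exactly once, starting at 12 and ending at 13.
Cell 15 has only two open neighbours (12 and 14), so the path must pass straight through it: one of those is the cell it's entered from and the other is where it exits.
Route from 12: down 1 to 15, left 1 to 14, up 2 to 8, right 1 to 9, up 2 to 3, left 2 to 1, down 4 to 13 — 13 moves in all.
Check: all 14 open cells covered.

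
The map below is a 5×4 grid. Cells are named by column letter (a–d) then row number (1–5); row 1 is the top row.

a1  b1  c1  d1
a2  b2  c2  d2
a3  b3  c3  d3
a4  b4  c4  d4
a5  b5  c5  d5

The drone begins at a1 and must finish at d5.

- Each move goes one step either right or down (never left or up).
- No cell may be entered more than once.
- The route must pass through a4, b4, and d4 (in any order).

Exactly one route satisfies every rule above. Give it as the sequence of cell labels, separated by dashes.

a1 - a2 - a3 - a4 - b4 - c4 - d4 - d5

Moves only go right or down, so the column and row indices never decrease.
Route from a1: 3× down (reaching a4), 3× right (reaching d4), down to d5 — 7 moves in all.
Check: all required cells visited.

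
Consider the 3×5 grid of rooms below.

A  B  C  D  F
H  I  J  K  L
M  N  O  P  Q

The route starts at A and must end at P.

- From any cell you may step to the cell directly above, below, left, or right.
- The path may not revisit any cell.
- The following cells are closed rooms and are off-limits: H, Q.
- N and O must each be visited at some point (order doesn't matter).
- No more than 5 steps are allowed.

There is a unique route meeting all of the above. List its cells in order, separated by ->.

Any route must reach N and O and still end at P within 5 moves, so the order of the required stops is forced.
Route from A: right 1 to B, down 2 to N, right 2 to P — 5 moves in all.
Check: all required cells visited; 5 ≤ 5 moves.

A -> B -> I -> N -> O -> P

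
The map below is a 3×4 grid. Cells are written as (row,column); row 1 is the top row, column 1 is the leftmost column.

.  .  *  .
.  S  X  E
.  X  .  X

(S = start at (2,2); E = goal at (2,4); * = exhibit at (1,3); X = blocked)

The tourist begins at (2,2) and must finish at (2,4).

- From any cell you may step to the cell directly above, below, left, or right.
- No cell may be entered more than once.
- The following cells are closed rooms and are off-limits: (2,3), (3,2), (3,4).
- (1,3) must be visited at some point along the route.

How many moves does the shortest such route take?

Any route passes through (1,3) somewhere between (2,2) and (2,4). Summing Manhattan distances along the two legs ((2,2) → (1,3) → (2,4)) gives a lower bound of 2 + 2 = 4 moves.
A route of 4 moves achieves this: (2,2) → (1,2) → (1,3) → (1,4) → (2,4).
Since 4 matches the lower bound, it is optimal.

4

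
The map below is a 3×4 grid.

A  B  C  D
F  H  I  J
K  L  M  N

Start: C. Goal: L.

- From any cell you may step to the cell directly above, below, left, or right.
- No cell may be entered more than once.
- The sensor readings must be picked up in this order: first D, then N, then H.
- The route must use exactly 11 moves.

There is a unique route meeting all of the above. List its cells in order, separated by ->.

C -> D -> J -> N -> M -> I -> H -> B -> A -> F -> K -> L

The waypoints must appear in the order D, N, H, with no cell reused.
Route from C: right 1 to D, down 2 to N, left 1 to M, up 1 to I, left 1 to H, up 1 to B, left 1 to A, down 2 to K, right 1 to L — 11 moves in all.
Check: order respected (D at step 1, N at step 3, H at step 6); 11 moves as required.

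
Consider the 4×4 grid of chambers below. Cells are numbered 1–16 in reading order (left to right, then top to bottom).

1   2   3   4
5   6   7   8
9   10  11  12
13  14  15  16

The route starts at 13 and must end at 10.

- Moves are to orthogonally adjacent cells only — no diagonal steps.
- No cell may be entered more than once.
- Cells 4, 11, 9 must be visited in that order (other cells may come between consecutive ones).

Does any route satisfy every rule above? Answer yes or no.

no

Ignoring the required order, 28 revisit-free routes from 13 to 10 pass through all of 4, 11, and 9; the waypoint orders that occur are 9 → 4 → 11 (20); 11 → 4 → 9 (8) — never 4 → 11 → 9.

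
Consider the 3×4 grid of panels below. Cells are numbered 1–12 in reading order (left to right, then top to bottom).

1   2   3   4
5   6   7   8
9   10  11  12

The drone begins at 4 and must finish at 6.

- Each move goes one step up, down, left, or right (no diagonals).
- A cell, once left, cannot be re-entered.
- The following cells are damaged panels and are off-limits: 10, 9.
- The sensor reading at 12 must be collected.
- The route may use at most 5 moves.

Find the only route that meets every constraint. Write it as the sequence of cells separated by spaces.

The budget equals the shortest possible length, so every move has to be on a shortest route through the required cells.
Route from 4: 2× down (reaching 12), left to 11, up to 7, left to 6 — 5 moves in all.
Check: all required cells visited; 5 ≤ 5 moves.

4 8 12 11 7 6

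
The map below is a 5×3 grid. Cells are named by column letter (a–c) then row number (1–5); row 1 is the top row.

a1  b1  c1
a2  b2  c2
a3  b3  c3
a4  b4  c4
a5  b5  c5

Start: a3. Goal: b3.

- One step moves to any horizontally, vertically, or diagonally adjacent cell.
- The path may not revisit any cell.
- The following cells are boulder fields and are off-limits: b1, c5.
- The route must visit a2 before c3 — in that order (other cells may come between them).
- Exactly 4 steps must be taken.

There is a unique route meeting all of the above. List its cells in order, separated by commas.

a3, a2, b2, c3, b3

The waypoints must appear in the order a2, c3, with no cell reused.
Route from a3: up 1 to a2, right 1 to b2, down-right 1 to c3, left 1 to b3 — 4 moves in all.
Check: order respected (a2 at step 1, c3 at step 3); 4 moves as required.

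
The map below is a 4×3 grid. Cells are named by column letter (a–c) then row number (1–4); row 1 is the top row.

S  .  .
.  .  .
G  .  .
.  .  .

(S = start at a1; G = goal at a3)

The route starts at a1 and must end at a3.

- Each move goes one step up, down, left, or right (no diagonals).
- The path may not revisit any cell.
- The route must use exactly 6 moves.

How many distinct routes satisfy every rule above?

Need simple routes of exactly 6 moves from a1 to a3 (Manhattan distance 2, so 2 moves are spent on a detour and 2 undoing it).
Enumerating: a1 a2 b2 b3 b4 a4 a3 | a1 a2 b2 c2 c3 b3 a3 | a1 b1 b2 b3 b4 a4 a3 | a1 b1 b2 c2 c3 b3 a3 | a1 b1 c1 c2 c3 b3 a3 | a1 b1 c1 c2 b2 b3 a3 | a1 b1 c1 c2 b2 a2 a3.
That gives 7 routes.

7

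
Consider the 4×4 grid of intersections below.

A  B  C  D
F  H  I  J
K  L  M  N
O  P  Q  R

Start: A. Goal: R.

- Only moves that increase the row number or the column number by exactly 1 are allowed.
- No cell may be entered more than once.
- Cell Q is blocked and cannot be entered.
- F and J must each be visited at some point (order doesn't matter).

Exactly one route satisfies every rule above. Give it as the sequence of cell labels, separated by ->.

A -> F -> H -> I -> J -> N -> R

Moves only go right or down, so the column and row indices never decrease.
Route from A: down 1 to F, right 3 to J, down 2 to R — 6 moves in all.
Check: all required cells visited.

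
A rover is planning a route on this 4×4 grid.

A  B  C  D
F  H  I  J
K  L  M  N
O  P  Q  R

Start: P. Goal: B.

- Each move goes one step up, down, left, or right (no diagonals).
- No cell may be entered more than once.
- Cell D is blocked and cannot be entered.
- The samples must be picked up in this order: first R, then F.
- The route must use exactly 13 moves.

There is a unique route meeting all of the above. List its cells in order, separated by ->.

P -> O -> K -> L -> M -> Q -> R -> N -> J -> I -> H -> F -> A -> B

The waypoints must appear in the order R, F, with no cell reused.
Route from P: left 1 to O, up 1 to K, right 2 to M, down 1 to Q, right 1 to R, up 2 to J, left 3 to F, up 1 to A, right 1 to B — 13 moves in all.
Check: order respected (R at step 6, F at step 11); 13 moves as required.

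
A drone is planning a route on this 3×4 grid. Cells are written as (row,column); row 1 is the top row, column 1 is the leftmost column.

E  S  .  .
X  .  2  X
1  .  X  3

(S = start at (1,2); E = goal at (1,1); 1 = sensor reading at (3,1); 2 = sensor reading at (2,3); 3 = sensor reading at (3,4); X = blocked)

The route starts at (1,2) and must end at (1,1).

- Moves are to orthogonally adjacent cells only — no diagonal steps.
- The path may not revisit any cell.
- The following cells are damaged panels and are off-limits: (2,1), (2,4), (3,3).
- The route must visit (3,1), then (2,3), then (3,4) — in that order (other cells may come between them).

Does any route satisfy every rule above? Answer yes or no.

The blocked cells wall (3,4) off from (1,2) completely — no sequence of moves reaches it at all, so no route can satisfy the rules.

no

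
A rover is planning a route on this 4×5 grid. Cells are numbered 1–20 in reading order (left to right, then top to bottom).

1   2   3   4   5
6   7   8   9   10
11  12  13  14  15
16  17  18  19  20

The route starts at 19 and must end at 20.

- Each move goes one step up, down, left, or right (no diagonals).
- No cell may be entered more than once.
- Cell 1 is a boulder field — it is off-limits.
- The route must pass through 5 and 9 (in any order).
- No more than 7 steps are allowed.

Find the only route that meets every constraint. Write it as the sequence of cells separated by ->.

The 7-move cap with required stops at 5, 9 leaves no slack for detours.
Route from 19: up 3 to 4, right 1 to 5, down 3 to 20 — 7 moves in all.
Check: all required cells visited; 7 ≤ 7 moves.

19 -> 14 -> 9 -> 4 -> 5 -> 10 -> 15 -> 20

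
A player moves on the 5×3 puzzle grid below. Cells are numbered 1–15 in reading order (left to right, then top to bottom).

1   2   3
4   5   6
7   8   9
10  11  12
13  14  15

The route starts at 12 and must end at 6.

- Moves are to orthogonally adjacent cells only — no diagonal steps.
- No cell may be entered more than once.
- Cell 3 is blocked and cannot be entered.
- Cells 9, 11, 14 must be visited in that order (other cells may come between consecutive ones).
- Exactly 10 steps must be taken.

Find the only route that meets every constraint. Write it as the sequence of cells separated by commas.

12, 9, 8, 11, 14, 13, 10, 7, 4, 5, 6

The waypoints must appear in the order 9, 11, 14, with no cell reused.
Route from 12: up to 9, left to 8, 2× down (reaching 14), left to 13, 3× up (reaching 4), 2× right (reaching 6) — 10 moves in all.
Check: order respected (9 at step 1, 11 at step 3, 14 at step 4); 10 moves as required.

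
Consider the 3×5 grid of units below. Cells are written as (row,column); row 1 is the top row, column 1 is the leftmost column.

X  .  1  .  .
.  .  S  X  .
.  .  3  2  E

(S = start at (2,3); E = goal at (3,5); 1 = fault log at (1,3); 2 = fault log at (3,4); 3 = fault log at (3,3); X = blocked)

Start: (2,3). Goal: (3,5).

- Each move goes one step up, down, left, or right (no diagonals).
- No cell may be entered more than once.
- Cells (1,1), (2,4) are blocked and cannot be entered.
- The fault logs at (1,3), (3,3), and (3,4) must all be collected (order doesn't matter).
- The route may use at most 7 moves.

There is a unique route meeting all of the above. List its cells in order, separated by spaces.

(2,3) (1,3) (1,2) (2,2) (3,2) (3,3) (3,4) (3,5)

Any route must reach (1,3), (3,3), and (3,4) and still end at (3,5) within 7 moves, so the order of the required stops is forced.
Route from (2,3): up to (1,3), left to (1,2), 2× down (reaching (3,2)), 3× right (reaching (3,5)) — 7 moves in all.
Check: all required cells visited; 7 ≤ 7 moves.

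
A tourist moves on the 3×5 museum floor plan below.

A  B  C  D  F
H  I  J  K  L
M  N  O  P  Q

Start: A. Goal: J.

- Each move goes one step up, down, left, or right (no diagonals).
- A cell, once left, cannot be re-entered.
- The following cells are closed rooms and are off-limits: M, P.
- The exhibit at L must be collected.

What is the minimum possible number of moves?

7

Any route passes through L somewhere between A and J. Summing Manhattan distances along the two legs (A → L → J) gives a lower bound of 5 + 2 = 7 moves.
A route of 7 moves achieves this: A → B → C → D → F → L → K → J.
Since 7 matches the lower bound, it is optimal.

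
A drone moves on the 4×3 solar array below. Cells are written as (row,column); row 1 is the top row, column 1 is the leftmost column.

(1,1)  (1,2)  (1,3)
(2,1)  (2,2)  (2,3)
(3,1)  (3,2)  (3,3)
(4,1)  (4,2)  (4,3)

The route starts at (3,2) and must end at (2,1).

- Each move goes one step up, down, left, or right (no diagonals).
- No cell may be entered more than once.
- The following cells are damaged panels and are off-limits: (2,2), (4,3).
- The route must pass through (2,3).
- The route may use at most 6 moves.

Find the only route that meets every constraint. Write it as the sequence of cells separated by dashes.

(3,2) - (3,3) - (2,3) - (1,3) - (1,2) - (1,1) - (2,1)

The 6-move cap with required stops at (2,3) leaves no slack for detours.
Route from (3,2): right to (3,3), 2× up (reaching (1,3)), 2× left (reaching (1,1)), down to (2,1) — 6 moves in all.
Check: all required cells visited; 6 ≤ 6 moves.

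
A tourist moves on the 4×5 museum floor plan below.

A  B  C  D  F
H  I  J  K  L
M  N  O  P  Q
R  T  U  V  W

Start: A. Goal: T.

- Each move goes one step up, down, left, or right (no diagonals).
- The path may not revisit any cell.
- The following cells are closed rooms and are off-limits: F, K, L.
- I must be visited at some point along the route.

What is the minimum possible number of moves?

Any route passes through I somewhere between A and T. Summing Manhattan distances along the two legs (A → I → T) gives a lower bound of 2 + 2 = 4 moves.
A route of 4 moves achieves this: A → H → I → N → T.
Since 4 matches the lower bound, it is optimal.

4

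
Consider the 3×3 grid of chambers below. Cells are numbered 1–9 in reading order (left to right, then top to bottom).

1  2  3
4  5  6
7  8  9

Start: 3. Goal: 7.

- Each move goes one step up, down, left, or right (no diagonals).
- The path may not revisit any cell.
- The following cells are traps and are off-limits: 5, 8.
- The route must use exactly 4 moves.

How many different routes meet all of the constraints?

Need simple routes of exactly 4 moves from 3 to 7 (Manhattan distance 4, so 0 moves are spent on a detour and 0 undoing it).
Enumerating: 3 2 1 4 7.
That gives 1 route.

1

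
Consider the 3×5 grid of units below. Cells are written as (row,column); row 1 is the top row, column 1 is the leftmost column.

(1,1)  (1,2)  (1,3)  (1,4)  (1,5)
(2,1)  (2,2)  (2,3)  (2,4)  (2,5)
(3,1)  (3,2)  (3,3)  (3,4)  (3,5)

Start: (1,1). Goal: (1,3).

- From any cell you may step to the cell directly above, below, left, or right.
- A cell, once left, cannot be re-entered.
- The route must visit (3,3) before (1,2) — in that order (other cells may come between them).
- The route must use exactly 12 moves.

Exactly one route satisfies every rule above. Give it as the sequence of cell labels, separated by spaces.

(1,1) (2,1) (3,1) (3,2) (3,3) (3,4) (3,5) (2,5) (2,4) (2,3) (2,2) (1,2) (1,3)

The waypoints must appear in the order (3,3), (1,2), with no cell reused.
Route from (1,1): down 2 to (3,1), right 4 to (3,5), up 1 to (2,5), left 3 to (2,2), up 1 to (1,2), right 1 to (1,3) — 12 moves in all.
Check: order respected ((3,3) at step 4, (1,2) at step 11); 12 moves as required.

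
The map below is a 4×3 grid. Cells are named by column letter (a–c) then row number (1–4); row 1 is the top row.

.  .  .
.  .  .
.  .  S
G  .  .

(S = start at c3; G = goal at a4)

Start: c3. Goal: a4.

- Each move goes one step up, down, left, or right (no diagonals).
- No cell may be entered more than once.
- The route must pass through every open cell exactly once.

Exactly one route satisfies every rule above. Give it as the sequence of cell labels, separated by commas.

c3, c4, b4, b3, b2, c2, c1, b1, a1, a2, a3, a4

Need to visit all 12 open cells exactly once, starting at c3 and ending at a4.
Cell a1 has only two open neighbours (a2 and b1), so the path must pass straight through it: one of those is the cell it's entered from and the other is where it exits.
Route from c3: down 1 to c4, left 1 to b4, up 2 to b2, right 1 to c2, up 1 to c1, left 2 to a1, down 3 to a4 — 11 moves in all.
Check: all 12 open cells covered.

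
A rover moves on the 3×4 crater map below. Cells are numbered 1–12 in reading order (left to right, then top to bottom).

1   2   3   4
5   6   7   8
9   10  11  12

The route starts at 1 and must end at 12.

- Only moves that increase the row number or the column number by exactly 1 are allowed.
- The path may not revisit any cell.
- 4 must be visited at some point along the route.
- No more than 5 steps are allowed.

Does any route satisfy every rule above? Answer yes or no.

One route that works: 1 → 2 → 3 → 4 → 8 → 12.

yes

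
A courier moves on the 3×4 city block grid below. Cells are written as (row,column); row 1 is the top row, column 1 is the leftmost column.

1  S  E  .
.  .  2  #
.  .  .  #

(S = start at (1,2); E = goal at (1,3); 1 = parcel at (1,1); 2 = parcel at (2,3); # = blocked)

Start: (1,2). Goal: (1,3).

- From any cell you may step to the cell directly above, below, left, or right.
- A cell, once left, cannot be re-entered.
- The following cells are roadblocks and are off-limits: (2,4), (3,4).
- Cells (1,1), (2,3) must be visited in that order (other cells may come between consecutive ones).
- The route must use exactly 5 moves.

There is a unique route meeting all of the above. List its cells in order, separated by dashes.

(1,2) - (1,1) - (2,1) - (2,2) - (2,3) - (1,3)

The waypoints must appear in the order (1,1), (2,3), with no cell reused.
Route from (1,2): left to (1,1), down to (2,1), 2× right (reaching (2,3)), up to (1,3) — 5 moves in all.
Check: order respected (1 at step 1, 2 at step 4); 5 moves as required.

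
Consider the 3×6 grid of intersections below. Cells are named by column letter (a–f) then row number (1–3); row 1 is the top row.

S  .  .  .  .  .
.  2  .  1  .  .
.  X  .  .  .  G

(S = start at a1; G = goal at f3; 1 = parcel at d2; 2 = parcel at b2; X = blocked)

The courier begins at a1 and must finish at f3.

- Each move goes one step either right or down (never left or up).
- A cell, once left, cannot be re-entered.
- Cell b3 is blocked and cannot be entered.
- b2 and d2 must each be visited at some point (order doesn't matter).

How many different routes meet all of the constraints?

A right/down-only route from a1 to f3 makes exactly 2 down-moves and 5 right-moves in some order.
With no other constraints that would be C(7,2) = 21 routes.
A monotone route can only reach the required cells in the order b2, d2, so split there and multiply the segment counts (each segment already excludes blocked cells): a1→b2: 2; b2→d2: 1; d2→f3: 3; product = 6.
That gives 6 routes.

6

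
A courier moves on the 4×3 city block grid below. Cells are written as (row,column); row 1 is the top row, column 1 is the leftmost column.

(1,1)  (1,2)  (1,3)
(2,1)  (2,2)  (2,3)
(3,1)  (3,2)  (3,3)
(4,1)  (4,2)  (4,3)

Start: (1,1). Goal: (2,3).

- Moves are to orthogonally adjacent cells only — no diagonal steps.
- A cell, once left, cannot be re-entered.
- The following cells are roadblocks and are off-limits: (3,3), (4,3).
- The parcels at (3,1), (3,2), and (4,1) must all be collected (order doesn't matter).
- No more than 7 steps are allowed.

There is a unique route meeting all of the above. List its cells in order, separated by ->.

(1,1) -> (2,1) -> (3,1) -> (4,1) -> (4,2) -> (3,2) -> (2,2) -> (2,3)

The 7-move cap with required stops at (3,1), (3,2), (4,1) leaves no slack for detours.
Route from (1,1): down 3 to (4,1), right 1 to (4,2), up 2 to (2,2), right 1 to (2,3) — 7 moves in all.
Check: all required cells visited; 7 ≤ 7 moves.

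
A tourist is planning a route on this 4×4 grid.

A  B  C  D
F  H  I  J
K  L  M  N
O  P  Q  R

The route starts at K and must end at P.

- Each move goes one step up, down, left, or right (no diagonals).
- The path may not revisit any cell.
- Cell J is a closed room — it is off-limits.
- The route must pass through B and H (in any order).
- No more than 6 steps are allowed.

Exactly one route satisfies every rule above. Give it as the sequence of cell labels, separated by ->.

K -> F -> A -> B -> H -> L -> P

The budget equals the shortest possible length, so every move has to be on a shortest route through the required cells.
Route from K: up 2 to A, right 1 to B, down 3 to P — 6 moves in all.
Check: all required cells visited; 6 ≤ 6 moves.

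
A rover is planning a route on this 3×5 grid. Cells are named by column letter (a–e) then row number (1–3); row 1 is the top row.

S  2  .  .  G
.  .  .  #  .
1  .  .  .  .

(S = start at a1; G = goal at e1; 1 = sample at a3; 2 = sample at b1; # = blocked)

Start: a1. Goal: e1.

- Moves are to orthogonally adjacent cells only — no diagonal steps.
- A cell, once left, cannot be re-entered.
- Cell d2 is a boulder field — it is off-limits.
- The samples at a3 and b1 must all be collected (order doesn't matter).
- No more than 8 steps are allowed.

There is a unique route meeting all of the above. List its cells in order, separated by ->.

The budget equals the shortest possible length, so every move has to be on a shortest route through the required cells.
Route from a1: down 2 to a3, right 1 to b3, up 2 to b1, right 3 to e1 — 8 moves in all.
Check: all required cells visited; 8 ≤ 8 moves.

a1 -> a2 -> a3 -> b3 -> b2 -> b1 -> c1 -> d1 -> e1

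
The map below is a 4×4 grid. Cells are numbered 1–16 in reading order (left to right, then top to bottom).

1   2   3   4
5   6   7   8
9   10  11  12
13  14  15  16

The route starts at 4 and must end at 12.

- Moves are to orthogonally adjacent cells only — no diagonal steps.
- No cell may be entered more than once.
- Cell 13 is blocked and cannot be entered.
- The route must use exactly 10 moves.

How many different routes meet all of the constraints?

31

Need simple routes of exactly 10 moves from 4 to 12 (Manhattan distance 2, so 4 moves are spent on a detour and 4 undoing it).
Branch systematically from the start, pruning whenever the remaining move budget drops below the Manhattan distance to 12 or differs from it in parity. Grouping the completions by first move — via 8: 10; via 3: 21 — and summing: 10 + 21 = 31.
That gives 31 routes.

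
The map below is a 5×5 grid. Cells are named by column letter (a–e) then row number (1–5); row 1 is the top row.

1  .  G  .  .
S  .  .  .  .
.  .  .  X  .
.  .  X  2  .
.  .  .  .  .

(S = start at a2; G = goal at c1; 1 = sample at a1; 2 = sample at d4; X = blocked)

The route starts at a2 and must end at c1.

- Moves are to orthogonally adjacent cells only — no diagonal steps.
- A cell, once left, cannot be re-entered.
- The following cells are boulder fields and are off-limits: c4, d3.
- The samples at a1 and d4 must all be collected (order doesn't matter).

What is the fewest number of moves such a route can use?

15

Any route passes through a1 and d4 in some order between a2 and c1. Summing Manhattan distances along each leg and taking the cheapest ordering (a2 → a1 → d4 → c1) gives a lower bound of 1 + 6 + 4 = 11 moves.
That bound ignores the blocked cells. Measuring each leg by the fewest moves that actually steer around them (a2→a1: 1; a1→d4: 8; d4→c1: 6) raises the lower bound to 15.
A route of 15 moves exists: a2 → a1 → b1 → b2 → b3 → b4 → b5 → c5 → d5 → d4 → e4 → e3 → e2 → e1 → d1 → c1.
Since 15 matches that lower bound, it is optimal.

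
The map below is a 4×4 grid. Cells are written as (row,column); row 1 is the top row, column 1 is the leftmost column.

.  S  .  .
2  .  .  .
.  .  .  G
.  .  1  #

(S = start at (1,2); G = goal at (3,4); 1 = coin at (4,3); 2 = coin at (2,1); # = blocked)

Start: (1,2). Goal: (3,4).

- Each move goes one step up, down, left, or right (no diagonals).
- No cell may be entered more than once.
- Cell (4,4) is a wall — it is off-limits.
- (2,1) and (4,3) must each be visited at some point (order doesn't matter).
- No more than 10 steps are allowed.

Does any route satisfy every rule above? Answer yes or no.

One route that works: (1,2) → (2,2) → (2,1) → (3,1) → (4,1) → (4,2) → (4,3) → (3,3) → (3,4).

yes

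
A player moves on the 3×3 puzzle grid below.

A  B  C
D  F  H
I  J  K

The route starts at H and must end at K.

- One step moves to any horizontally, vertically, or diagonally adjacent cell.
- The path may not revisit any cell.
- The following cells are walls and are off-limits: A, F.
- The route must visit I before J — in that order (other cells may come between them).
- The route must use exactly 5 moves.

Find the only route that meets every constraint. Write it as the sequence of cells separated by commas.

H, B, D, I, J, K

The waypoints must appear in the order I, J, with no cell reused.
Route from H: up-left 1 to B, down-left 1 to D, down 1 to I, right 2 to K — 5 moves in all.
Check: order respected (I at step 3, J at step 4); 5 moves as required.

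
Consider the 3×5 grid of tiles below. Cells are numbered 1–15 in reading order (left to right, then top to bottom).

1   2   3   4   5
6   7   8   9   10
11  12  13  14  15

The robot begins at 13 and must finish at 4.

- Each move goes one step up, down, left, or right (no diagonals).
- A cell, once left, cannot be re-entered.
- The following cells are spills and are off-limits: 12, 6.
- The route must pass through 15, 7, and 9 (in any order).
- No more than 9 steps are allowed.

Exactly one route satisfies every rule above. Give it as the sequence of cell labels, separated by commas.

13, 14, 15, 10, 9, 8, 7, 2, 3, 4

Any route must reach 15, 7, and 9 and still end at 4 within 9 moves, so the order of the required stops is forced.
Route from 13: 2× right (reaching 15), up to 10, 3× left (reaching 7), up to 2, 2× right (reaching 4) — 9 moves in all.
Check: all required cells visited; 9 ≤ 9 moves.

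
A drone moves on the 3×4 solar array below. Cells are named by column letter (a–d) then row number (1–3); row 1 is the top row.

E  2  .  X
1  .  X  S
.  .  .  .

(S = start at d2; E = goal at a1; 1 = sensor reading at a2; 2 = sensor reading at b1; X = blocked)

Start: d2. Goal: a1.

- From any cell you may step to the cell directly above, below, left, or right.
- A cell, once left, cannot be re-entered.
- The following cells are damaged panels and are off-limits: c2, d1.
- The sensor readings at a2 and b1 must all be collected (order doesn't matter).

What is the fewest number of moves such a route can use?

Any route passes through a2 and b1 in some order between d2 and a1. Summing Manhattan distances along each leg and taking the cheapest ordering (d2 → a2 → b1 → a1) gives a lower bound of 3 + 2 + 1 = 6 moves.
That bound ignores the blocked cells. Measuring each leg by the fewest moves that actually steer around them (d2→a2: 5; a2→b1: 2; b1→a1: 1) raises the lower bound to 8.
A route of 8 moves exists: d2 → d3 → c3 → b3 → a3 → a2 → b2 → b1 → a1.
Since 8 matches that lower bound, it is optimal.

8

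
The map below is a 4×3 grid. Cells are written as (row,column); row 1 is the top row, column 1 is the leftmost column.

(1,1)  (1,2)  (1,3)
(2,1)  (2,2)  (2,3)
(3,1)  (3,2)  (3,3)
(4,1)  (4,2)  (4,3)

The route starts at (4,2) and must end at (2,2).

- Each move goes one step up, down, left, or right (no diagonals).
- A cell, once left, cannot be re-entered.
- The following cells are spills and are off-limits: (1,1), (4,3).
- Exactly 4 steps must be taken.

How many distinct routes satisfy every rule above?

Need simple routes of exactly 4 moves from (4,2) to (2,2) (Manhattan distance 2, so 1 moves are spent on a detour and 1 undoing it).
Enumerating: (4,2) (3,2) (3,1) (2,1) (2,2) | (4,2) (3,2) (3,3) (2,3) (2,2) | (4,2) (4,1) (3,1) (2,1) (2,2) | (4,2) (4,1) (3,1) (3,2) (2,2).
That gives 4 routes.

4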